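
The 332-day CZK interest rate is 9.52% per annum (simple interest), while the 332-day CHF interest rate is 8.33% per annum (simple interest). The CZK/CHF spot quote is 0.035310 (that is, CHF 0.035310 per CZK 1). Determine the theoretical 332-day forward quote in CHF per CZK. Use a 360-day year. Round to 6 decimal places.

T = 332/360 years.
CHF accumulates by 1 + 0.0833×332/360 = 1.0768211.
CZK accumulates by 1 + 0.0952×332/360 = 1.0877956.
So F = 0.03531 × 1.0768211 / 1.0877956 = 0.03495377 (CHF/CZK).

0.034954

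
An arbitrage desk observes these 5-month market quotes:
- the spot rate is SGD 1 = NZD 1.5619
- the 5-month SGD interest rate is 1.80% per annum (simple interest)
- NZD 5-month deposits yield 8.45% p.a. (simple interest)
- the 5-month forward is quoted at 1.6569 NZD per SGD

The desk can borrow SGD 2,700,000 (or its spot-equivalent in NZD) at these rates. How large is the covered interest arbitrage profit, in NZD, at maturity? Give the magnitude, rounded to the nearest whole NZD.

NZD 141,574

T = 5/12 years.
Invest the SGD and cover forward: 2,700,000 × 1.007500 × 1.6569 = NZD 4,507,182.23.
Convert at spot and invest in NZD: 2,700,000 × 1.5619 × 1.035208333 = NZD 4,365,608.12.
The quoted forward overvalues SGD, so borrow NZD, buy SGD at spot, deposit the SGD at 1.80%, and sell the proceeds forward at 1.6569.
Arbitrage profit = |4,507,182.23 − 4,365,608.12| = NZD 141,574.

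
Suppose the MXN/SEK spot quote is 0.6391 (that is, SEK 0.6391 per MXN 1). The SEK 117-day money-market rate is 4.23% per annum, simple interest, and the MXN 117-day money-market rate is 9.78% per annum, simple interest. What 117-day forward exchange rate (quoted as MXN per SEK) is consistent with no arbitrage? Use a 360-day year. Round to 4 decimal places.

T = 117/360 years.
Growth of 1 SEK over T: 1 + 0.0423×117/360 = 1.0137475.
MXN growth factor: 1 + 0.0978×117/360 = 1.031785.
Forward (SEK per MXN) = 0.6391 × 1.0137475 / 1.031785 = 0.6279274.
Quoted the other way: 1/0.6279274 = 1.5925 MXN per SEK.

1.5925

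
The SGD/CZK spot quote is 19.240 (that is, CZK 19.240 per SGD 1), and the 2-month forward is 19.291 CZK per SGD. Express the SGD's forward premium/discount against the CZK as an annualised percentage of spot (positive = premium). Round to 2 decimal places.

+1.59%

T = 2/12 years.
SGD trades forward at +0.26507% vs spot over the period.
Annualise by dividing by T: 0.0026507 / (2/12) = 0.015904 → 1.59%.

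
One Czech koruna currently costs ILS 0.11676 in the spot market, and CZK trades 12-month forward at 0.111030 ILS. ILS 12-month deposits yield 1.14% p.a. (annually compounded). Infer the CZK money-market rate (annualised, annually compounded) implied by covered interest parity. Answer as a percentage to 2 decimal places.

T = 1 year.
F/S = 0.11103/0.11676 = 0.9509250 = (growth of ILS) / (growth of CZK).
ILS growth factor: (1 + 0.0114)^1 = 1.011400.
So the CZK growth factor = 1.063596.
Annualise: 1.063596^(1/1) − 1 = 0.063596 = 6.36%.

6.36%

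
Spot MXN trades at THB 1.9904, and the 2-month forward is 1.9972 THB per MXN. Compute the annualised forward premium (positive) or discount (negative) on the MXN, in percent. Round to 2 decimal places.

+2.05%

T = 2/12 years.
Period premium: (1.9972 − 1.9904)/1.9904 = 0.0034164.
Per annum: 0.0034164 / (2/12) = 0.020498 = 2.05%.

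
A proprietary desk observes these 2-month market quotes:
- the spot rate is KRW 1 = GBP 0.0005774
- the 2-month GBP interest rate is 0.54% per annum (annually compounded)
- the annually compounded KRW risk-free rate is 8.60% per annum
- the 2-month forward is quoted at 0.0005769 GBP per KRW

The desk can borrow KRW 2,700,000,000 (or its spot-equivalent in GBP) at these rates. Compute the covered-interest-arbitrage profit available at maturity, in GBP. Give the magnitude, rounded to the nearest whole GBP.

T = 2/12 years.
Route A — deposit KRW, sell forward: 2,700,000,000 × 1.013845172 × 0.0005769 = GBP 1,579,195.66.
Route B — convert at spot, deposit GBP: 2,700,000,000 × 0.0005774 × 1.000897982 = GBP 1,560,379.94.
The quoted forward overvalues KRW, so borrow GBP, buy KRW at spot, deposit the KRW at 8.60%, and sell the proceeds forward at 0.0005769.
Arbitrage profit = |1,579,195.66 − 1,560,379.94| = GBP 18,816.

GBP 18,816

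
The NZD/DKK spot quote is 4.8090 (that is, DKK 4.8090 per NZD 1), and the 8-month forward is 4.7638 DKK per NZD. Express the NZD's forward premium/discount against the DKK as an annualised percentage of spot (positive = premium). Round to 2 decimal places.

T = 8/12 years.
(F − S)/S = (4.7638 − 4.809)/4.809 = -0.0093990.
Per annum: -0.0093990 / (8/12) = -0.014098 = -1.41%.

-1.41%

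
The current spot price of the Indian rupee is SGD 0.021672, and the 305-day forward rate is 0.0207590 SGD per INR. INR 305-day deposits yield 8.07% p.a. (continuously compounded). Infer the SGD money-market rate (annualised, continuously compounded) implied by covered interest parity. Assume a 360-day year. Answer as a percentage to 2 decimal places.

2.99%

T = 305/360 years.
By CIP, F/S equals the SGD-to-INR growth ratio: 0.020759/0.021672 = 0.9578719.
The INR side grows by e^(0.0807×305/360) = 1.0707623.
Hence g_SGD = 1.0256531.
r = ln(1.0256531)/(305/360) = 0.029897 → 2.99%.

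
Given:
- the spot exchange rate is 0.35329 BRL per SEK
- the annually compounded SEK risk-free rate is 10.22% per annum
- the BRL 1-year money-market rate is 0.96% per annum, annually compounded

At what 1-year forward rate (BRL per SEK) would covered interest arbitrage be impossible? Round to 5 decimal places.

T = 1 year.
BRL accumulates by (1 + 0.0096)^1 = 1.009600.
SEK growth factor: (1 + 0.1022)^1 = 1.102200.
So F = 0.35329 × 1.009600 / 1.102200 = 0.3236088 (BRL/SEK).

0.32361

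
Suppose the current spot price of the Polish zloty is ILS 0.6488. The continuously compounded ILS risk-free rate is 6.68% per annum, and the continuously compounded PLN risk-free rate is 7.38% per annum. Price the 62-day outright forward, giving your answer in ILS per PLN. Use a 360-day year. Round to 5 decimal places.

T = 62/360 years.
ILS growth factor: e^(0.0668×62/360) = 1.0115709.
PLN accumulates by e^(0.0738×62/360) = 1.0127911.
Forward (ILS per PLN) = 0.6488 × 1.0115709 / 1.0127911 = 0.6480183.

0.64802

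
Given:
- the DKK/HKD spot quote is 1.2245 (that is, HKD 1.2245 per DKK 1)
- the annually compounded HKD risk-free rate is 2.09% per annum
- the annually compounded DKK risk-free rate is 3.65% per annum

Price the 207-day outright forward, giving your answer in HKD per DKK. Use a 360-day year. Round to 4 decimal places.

T = 207/360 years.
Growth of 1 HKD over T: (1 + 0.0209)^(207/360) = 1.0119647.
DKK accumulates by (1 + 0.0365)^(207/360) = 1.0208275.
CIP: F = S · (grow HKD)/(grow DKK) = 1.2245 × 1.0119647/1.0208275 = 1.213869 HKD per DKK.

1.2139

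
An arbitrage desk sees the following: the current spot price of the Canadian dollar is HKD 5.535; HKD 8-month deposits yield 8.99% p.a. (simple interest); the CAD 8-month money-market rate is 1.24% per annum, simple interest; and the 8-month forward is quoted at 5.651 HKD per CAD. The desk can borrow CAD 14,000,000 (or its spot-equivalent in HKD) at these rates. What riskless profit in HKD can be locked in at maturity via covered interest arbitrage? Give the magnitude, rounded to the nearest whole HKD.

HKD 2,366,225

T = 8/12 years.
Invest the CAD and cover forward: 14,000,000 × 1.0082666667 × 5.651 = HKD 79,768,009.07.
Convert at spot and invest in HKD: 14,000,000 × 5.535 × 1.0599333333 = HKD 82,134,234.00.
The quoted forward undervalues CAD, so borrow CAD, convert to HKD at spot, deposit the HKD at 8.99%, and buy CAD forward at 5.651 to cover the loan.
Profit = 82,134,234.00 − 79,768,009.07 = HKD 2,366,225.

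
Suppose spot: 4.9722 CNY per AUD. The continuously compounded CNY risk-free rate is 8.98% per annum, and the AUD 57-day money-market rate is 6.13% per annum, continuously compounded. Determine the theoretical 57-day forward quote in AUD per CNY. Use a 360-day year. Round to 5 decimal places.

T = 57/360 years.
CNY accumulates by e^(0.0898×57/360) = 1.0143199.
Growth of 1 AUD over T: e^(0.0613×57/360) = 1.0097531.
Forward (CNY per AUD) = 4.9722 × 1.0143199 / 1.0097531 = 4.994688.
Quoted the other way: 1/4.994688 = 0.20021 AUD per CNY.

0.20021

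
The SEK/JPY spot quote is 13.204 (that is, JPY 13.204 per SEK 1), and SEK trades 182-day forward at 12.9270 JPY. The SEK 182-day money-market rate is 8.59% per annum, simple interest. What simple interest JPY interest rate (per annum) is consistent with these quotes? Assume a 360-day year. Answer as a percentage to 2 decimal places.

4.26%

T = 182/360 years.
CIP gives F = S · g_JPY/g_SEK, so g_JPY/g_SEK = 12.927/13.204 = 0.9790215.
SEK growth factor: 1 + 0.0859×182/360 = 1.0434272.
That pins the JPY growth at 1.0215377.
r = (1.0215377 − 1)/(182/360) = 0.042602 → 4.26%.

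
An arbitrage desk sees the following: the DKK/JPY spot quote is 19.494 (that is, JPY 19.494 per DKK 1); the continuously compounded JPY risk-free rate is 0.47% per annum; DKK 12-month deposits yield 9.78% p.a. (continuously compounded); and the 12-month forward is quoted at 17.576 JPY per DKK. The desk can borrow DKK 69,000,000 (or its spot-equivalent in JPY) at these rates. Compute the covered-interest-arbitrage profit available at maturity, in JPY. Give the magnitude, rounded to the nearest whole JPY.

JPY 14,078,780

T = 1 year.
Route A — deposit DKK, sell forward: 69,000,000 × 1.102742214609 × 17.576 = JPY 1,337,344,004.31.
Route B — convert at spot, deposit JPY: 69,000,000 × 19.494 × 1.004711062324 = JPY 1,351,422,783.98.
The quoted forward undervalues DKK, so borrow DKK, convert to JPY at spot, deposit the JPY at 0.47%, and buy DKK forward at 17.576 to cover the loan.
Arbitrage profit = |1,337,344,004.31 − 1,351,422,783.98| = JPY 14,078,780.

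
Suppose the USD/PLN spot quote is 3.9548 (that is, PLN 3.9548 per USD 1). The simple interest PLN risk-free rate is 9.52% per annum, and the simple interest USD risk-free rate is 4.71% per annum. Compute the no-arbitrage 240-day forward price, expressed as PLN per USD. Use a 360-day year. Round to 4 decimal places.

4.0778

T = 240/360 years.
PLN growth factor: 1 + 0.0952×240/360 = 1.0634667.
Growth of 1 USD over T: 1 + 0.0471×240/360 = 1.031400.
CIP: F = S · (grow PLN)/(grow USD) = 3.9548 × 1.0634667/1.031400 = 4.077757 PLN per USD.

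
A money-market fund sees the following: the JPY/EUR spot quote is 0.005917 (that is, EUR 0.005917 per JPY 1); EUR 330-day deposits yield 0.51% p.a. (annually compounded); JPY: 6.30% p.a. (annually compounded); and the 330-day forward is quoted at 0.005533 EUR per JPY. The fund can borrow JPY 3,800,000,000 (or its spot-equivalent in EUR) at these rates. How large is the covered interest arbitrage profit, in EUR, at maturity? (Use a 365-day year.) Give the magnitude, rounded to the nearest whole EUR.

EUR 368,803

T = 330/365 years.
Invest the JPY and cover forward: 3,800,000,000 × 1.0567906906 × 0.005533 = EUR 22,219,446.99.
Convert at spot and invest in EUR: 3,800,000,000 × 0.005917 × 1.0046098335 = EUR 22,588,250.26.
The quoted forward undervalues JPY, so borrow JPY, convert to EUR at spot, deposit the EUR at 0.51%, and buy JPY forward at 0.005533 to cover the loan.
Profit = 22,588,250.26 − 22,219,446.99 = EUR 368,803.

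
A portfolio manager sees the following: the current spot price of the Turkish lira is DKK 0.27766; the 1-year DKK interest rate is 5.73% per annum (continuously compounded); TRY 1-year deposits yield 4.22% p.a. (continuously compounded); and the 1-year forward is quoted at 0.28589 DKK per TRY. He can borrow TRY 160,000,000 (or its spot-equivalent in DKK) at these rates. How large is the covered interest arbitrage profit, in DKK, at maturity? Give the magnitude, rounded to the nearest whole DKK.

DKK 668,507

T = 1 year.
Invest the TRY and cover forward: 160,000,000 × 1.0431030785 × 0.28589 = DKK 47,714,038.26.
Convert at spot and invest in DKK: 160,000,000 × 0.27766 × 1.0589734548 = DKK 47,045,531.11.
The quoted forward overvalues TRY, so borrow DKK, buy TRY at spot, deposit the TRY at 4.22%, and sell the proceeds forward at 0.28589.
The gap between the two covered legs is DKK 668,507.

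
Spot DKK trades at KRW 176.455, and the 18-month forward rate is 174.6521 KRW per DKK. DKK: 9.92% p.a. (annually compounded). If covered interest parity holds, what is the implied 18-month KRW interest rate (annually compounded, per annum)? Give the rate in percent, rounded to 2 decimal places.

9.17%

T = 18/12 years.
F/S = 174.6521/176.455 = 0.9897827 = (growth of KRW) / (growth of DKK).
DKK growth factor: (1 + 0.0992)^(18/12) = 1.1524314.
That pins the KRW growth at 1.1406567.
Annualise: 1.1406567^(12/18) − 1 = 0.091700 = 9.17%.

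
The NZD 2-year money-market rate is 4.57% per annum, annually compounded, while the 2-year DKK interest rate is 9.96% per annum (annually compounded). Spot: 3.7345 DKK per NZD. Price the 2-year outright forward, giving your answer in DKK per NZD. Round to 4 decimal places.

T = 2 years.
Growth of 1 DKK over T: (1 + 0.0996)^2 = 1.2091202.
NZD accumulates by (1 + 0.0457)^2 = 1.0934885.
So F = 3.7345 × 1.2091202 / 1.0934885 = 4.129407 (DKK/NZD).

4.1294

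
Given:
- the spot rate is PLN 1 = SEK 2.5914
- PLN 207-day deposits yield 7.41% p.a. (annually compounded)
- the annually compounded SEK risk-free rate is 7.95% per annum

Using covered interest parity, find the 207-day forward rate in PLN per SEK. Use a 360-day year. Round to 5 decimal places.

0.38478

T = 207/360 years.
SEK accumulates by (1 + 0.0795)^(207/360) = 1.0449681.
PLN growth factor: (1 + 0.0741)^(207/360) = 1.0419592.
CIP: F = S · (grow SEK)/(grow PLN) = 2.5914 × 1.0449681/1.0419592 = 2.598883 SEK per PLN.
Invert for PLN per SEK: 1 / 2.598883 = 0.38478.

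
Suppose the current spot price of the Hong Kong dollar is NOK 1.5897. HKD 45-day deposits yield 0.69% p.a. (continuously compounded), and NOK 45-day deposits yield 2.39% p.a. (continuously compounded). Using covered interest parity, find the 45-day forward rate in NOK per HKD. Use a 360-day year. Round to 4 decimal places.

T = 45/360 years.
NOK accumulates by e^(0.0239×45/360) = 1.002992.
Growth of 1 HKD over T: e^(0.0069×45/360) = 1.0008629.
So F = 1.5897 × 1.002992 / 1.0008629 = 1.593082 (NOK/HKD).

1.5931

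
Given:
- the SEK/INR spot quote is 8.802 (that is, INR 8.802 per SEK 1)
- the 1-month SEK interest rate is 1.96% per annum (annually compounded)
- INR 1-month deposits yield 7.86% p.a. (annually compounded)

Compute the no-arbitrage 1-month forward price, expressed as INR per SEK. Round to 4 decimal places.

T = 1/12 years.
INR accumulates by (1 + 0.0786)^(1/12) = 1.0063252.
SEK growth factor: (1 + 0.0196)^(1/12) = 1.0016188.
Forward (INR per SEK) = 8.802 × 1.0063252 / 1.0016188 = 8.843359.

8.8434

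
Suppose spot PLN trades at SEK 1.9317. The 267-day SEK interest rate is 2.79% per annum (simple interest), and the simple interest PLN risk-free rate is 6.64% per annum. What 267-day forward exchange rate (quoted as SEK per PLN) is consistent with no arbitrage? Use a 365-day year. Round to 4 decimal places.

T = 267/365 years.
Growth of 1 SEK over T: 1 + 0.0279×267/365 = 1.020409.
Growth of 1 PLN over T: 1 + 0.0664×267/365 = 1.0485721.
CIP: F = S · (grow SEK)/(grow PLN) = 1.9317 × 1.020409/1.0485721 = 1.879817 SEK per PLN.

1.8798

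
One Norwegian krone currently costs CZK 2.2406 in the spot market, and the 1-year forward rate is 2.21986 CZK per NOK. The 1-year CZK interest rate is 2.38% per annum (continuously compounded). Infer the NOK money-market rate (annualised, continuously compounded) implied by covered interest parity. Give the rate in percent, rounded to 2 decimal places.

T = 1 year.
CIP gives F = S · g_CZK/g_NOK, so g_CZK/g_NOK = 2.21986/2.2406 = 0.9907436.
CZK growth factor: e^(0.0238×1) = 1.0240855.
Hence g_NOK = 1.0336534.
Take logs: ln 1.0336534 / 1 = 0.033100, so 3.31%.

3.31%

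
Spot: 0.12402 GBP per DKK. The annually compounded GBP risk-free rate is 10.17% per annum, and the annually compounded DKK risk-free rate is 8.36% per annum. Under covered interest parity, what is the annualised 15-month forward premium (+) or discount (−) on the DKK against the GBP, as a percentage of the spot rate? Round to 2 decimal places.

T = 15/12 years.
No-arbitrage forward: 0.12402 × 1.1287017 / 1.105570 = 0.12661485 GBP/DKK.
Annualised premium = (F − S)/S × (1/T) = (0.12661485 − 0.12402)/0.12402 ÷ (15/12) = 1.67%.

+1.67%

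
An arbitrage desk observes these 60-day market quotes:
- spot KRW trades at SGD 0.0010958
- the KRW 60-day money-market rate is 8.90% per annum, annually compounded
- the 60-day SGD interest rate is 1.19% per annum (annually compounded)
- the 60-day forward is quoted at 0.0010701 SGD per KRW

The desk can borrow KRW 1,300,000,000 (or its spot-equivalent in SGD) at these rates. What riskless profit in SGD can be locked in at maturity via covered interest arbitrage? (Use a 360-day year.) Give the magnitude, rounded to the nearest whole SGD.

SGD 16,312

T = 60/360 years.
Keep in KRW, deliver into the forward: 1,300,000,000·1.014311416·0.0010701 = SGD 1,411,039.04.
Swap to SGD now, deposit: 1,300,000,000·0.0010958·1.00197357 = SGD 1,427,351.43.
The quoted forward undervalues KRW, so borrow KRW, convert to SGD at spot, deposit the SGD at 1.19%, and buy KRW forward at 0.0010701 to cover the loan.
Arbitrage profit = |1,411,039.04 − 1,427,351.43| = SGD 16,312.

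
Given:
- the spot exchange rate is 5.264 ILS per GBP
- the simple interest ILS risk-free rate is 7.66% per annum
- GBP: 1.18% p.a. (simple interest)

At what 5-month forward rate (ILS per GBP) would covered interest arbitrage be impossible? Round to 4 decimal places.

5.4054

T = 5/12 years.
Growth of 1 ILS over T: 1 + 0.0766×5/12 = 1.0319167.
GBP growth factor: 1 + 0.0118×5/12 = 1.0049167.
CIP: F = S · (grow ILS)/(grow GBP) = 5.264 × 1.0319167/1.0049167 = 5.405433 ILS per GBP.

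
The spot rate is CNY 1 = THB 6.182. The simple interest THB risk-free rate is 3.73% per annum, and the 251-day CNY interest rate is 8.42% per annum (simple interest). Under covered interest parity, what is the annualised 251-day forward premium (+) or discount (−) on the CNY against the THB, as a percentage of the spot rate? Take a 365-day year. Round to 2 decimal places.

T = 251/365 years.
CIP forward (THB per CNY) = 6.182 × 1.0256501/1.0579019 = 5.993532.
Annualised premium = (F − S)/S × (1/T) = (5.993532 − 6.182)/6.182 ÷ (251/365) = -4.43%.

-4.43%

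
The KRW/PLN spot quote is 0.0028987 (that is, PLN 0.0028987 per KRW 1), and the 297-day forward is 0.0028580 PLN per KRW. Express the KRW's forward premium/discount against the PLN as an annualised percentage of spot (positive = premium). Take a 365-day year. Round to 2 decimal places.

T = 297/365 years.
KRW trades forward at -1.40408% vs spot over the period.
Per annum: -0.0140408 / (297/365) = -0.017256 = -1.73%.

-1.73%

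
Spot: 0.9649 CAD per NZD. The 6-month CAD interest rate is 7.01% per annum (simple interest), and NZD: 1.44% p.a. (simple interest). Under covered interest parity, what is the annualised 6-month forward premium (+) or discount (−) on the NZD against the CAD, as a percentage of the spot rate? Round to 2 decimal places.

T = 6/12 years.
No-arbitrage forward: 0.9649 × 1.035050 / 1.007200 = 0.9915804 CAD/NZD.
Annualised premium = (F − S)/S × (1/T) = (0.9915804 − 0.9649)/0.9649 ÷ (6/12) = 5.53%.

+5.53%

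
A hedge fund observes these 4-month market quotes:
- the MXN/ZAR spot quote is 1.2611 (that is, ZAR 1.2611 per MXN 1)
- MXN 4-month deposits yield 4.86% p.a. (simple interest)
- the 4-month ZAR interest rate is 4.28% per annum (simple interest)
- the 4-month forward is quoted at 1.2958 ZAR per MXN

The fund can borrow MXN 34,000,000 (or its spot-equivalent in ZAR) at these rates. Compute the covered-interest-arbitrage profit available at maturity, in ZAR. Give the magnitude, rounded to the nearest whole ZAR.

ZAR 1,281,809

T = 4/12 years.
Route A — deposit MXN, sell forward: 34,000,000 × 1.016200 × 1.2958 = ZAR 44,770,926.64.
Route B — convert at spot, deposit ZAR: 34,000,000 × 1.2611 × 1.0142666667 = ZAR 43,489,117.57.
The quoted forward overvalues MXN, so borrow ZAR, buy MXN at spot, deposit the MXN at 4.86%, and sell the proceeds forward at 1.2958.
Profit = 44,770,926.64 − 43,489,117.57 = ZAR 1,281,809.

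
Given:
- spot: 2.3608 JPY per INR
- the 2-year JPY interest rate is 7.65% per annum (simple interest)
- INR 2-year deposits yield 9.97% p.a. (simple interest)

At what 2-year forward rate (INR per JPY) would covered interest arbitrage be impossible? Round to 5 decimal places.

0.44063

T = 2 years.
JPY accumulates by 1 + 0.0765×2 = 1.153000.
INR accumulates by 1 + 0.0997×2 = 1.199400.
Forward (JPY per INR) = 2.3608 × 1.153000 / 1.199400 = 2.269470.
Invert for INR per JPY: 1 / 2.269470 = 0.44063.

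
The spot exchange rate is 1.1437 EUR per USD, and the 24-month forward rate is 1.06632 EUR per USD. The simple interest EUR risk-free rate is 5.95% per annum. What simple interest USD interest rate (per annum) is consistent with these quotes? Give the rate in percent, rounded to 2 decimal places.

10.01%

T = 2 years.
By CIP, F/S equals the EUR-to-USD growth ratio: 1.06632/1.1437 = 0.9323424.
EUR growth factor: 1 + 0.0595×2 = 1.119000.
So the USD growth factor = 1.2002028.
(1.2002028 − 1)/T = 0.100101, i.e. 10.01%.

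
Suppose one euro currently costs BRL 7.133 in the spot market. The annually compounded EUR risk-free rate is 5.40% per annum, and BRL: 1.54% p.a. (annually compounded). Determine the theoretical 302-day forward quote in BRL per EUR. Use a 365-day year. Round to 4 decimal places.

6.9162

T = 302/365 years.
BRL accumulates by (1 + 0.0154)^(302/365) = 1.0127251.
EUR accumulates by (1 + 0.0540)^(302/365) = 1.0444755.
So F = 7.133 × 1.0127251 / 1.0444755 = 6.916168 (BRL/EUR).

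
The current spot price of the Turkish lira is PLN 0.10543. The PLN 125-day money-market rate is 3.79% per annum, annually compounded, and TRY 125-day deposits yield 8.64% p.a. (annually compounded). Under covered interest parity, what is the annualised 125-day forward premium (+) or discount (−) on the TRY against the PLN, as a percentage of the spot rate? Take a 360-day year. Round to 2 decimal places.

T = 125/360 years.
F = S · g_PLN/g_TRY = 0.10543 × 1.0130003/1.0291921 = 0.10377132.
Annualised premium = (F − S)/S × (1/T) = (0.10377132 − 0.10543)/0.10543 ÷ (125/360) = -4.53%.

-4.53%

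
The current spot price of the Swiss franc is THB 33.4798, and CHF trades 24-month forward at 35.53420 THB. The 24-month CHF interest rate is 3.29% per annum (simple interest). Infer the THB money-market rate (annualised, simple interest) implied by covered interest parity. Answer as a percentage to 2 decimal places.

T = 2 years.
By CIP, F/S equals the THB-to-CHF growth ratio: 35.5342/33.4798 = 1.0613624.
CHF growth factor: 1 + 0.0329×2 = 1.065800.
Hence g_THB = 1.131200.
r = (1.131200 − 1)/2 = 0.065600 → 6.56%.

6.56%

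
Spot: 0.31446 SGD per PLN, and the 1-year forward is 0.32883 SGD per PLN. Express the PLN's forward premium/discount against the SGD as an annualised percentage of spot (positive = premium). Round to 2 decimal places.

+4.57%

T = 1 year.
(F − S)/S = (0.32883 − 0.31446)/0.31446 = 0.0456974.
Annualise by dividing by T: 0.0456974 / 1 = 0.045697 → 4.57%.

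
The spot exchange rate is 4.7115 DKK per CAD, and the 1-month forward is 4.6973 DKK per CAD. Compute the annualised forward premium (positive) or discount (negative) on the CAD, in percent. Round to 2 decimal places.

-3.62%

T = 1/12 years.
Period premium: (4.6973 − 4.7115)/4.7115 = -0.0030139.
×(1/T) gives -3.62% p.a.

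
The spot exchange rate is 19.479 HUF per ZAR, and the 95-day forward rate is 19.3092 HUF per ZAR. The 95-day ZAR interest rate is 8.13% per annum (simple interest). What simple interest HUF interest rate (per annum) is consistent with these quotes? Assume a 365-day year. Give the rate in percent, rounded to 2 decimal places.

4.71%

T = 95/365 years.
F/S = 19.3092/19.479 = 0.9912829 = (growth of HUF) / (growth of ZAR).
The ZAR side grows by 1 + 0.0813×95/365 = 1.0211603.
So the HUF growth factor = 1.0122587.
(1.0122587 − 1)/T = 0.047099, i.e. 4.71%.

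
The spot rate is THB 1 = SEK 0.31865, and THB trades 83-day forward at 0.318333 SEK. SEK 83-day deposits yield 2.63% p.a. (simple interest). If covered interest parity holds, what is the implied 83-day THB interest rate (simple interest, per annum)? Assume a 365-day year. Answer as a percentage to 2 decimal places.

T = 83/365 years.
By CIP, F/S equals the SEK-to-THB growth ratio: 0.318333/0.31865 = 0.9990052.
SEK growth factor: 1 + 0.0263×83/365 = 1.0059805.
So the THB growth factor = 1.0069822.
r = (1.0069822 − 1)/(83/365) = 0.030705 → 3.07%.

3.07%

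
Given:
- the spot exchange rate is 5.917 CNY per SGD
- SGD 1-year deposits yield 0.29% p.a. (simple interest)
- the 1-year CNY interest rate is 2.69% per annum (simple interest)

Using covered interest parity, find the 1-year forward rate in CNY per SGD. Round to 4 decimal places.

T = 1 year.
CNY growth factor: 1 + 0.0269×1 = 1.026900.
SGD growth factor: 1 + 0.0029×1 = 1.002900.
Forward (CNY per SGD) = 5.917 × 1.026900 / 1.002900 = 6.058597.

6.0586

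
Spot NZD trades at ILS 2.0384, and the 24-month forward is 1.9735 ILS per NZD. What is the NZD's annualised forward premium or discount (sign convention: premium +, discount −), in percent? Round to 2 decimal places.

T = 2 years.
(F − S)/S = (1.9735 − 2.0384)/2.0384 = -0.0318387.
Annualise by dividing by T: -0.0318387 / 2 = -0.015919 → -1.59%.

-1.59%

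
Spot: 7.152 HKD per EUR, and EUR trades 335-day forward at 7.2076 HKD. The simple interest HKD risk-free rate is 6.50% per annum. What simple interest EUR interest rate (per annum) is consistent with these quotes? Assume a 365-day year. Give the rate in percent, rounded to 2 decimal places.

5.61%

T = 335/365 years.
F/S = 7.2076/7.152 = 1.0077740 = (growth of HKD) / (growth of EUR).
HKD growth factor: 1 + 0.0650×335/365 = 1.0596575.
That pins the EUR growth at 1.0514833.
r = (1.0514833 − 1)/(335/365) = 0.056094 → 5.61%.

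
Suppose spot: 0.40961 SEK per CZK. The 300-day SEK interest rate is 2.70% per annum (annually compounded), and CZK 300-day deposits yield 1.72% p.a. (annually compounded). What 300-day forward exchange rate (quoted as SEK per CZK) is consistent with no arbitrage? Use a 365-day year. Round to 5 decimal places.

T = 300/365 years.
Growth of 1 SEK over T: (1 + 0.0270)^(300/365) = 1.022139.
Growth of 1 CZK over T: (1 + 0.0172)^(300/365) = 1.0141155.
CIP: F = S · (grow SEK)/(grow CZK) = 0.40961 × 1.022139/1.0141155 = 0.4128508 SEK per CZK.

0.41285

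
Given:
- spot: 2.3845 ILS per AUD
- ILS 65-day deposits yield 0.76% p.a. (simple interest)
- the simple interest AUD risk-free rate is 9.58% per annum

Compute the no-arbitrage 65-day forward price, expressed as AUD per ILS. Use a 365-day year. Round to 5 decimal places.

0.42595

T = 65/365 years.
ILS accumulates by 1 + 0.0076×65/365 = 1.0013534.
AUD accumulates by 1 + 0.0958×65/365 = 1.0170603.
Forward (ILS per AUD) = 2.3845 × 1.0013534 / 1.0170603 = 2.347675.
Quoted the other way: 1/2.347675 = 0.42595 AUD per ILS.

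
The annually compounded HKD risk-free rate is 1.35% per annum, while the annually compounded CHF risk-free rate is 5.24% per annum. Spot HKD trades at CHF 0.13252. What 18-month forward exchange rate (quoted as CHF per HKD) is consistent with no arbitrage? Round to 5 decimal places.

T = 18/12 years.
CHF accumulates by (1 + 0.0524)^(18/12) = 1.0796208.
Growth of 1 HKD over T: (1 + 0.0135)^(18/12) = 1.0203182.
So F = 0.13252 × 1.0796208 / 1.0203182 = 0.1402223 (CHF/HKD).

0.14022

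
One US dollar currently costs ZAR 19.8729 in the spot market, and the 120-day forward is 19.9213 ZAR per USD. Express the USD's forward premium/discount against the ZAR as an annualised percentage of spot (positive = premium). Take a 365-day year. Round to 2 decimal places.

+0.74%

T = 120/365 years.
(F − S)/S = (19.9213 − 19.8729)/19.8729 = 0.0024355.
Per annum: 0.0024355 / (120/365) = 0.007408 = 0.74%.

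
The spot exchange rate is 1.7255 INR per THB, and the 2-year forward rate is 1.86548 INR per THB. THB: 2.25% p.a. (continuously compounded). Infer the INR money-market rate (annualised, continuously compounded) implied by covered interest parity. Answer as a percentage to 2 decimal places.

6.15%

T = 2 years.
By CIP, F/S equals the INR-to-THB growth ratio: 1.86548/1.7255 = 1.0811243.
THB growth factor: e^(0.0225×2) = 1.0460279.
That pins the INR growth at 1.1308862.
r = ln(1.1308862)/2 = 0.061501 → 6.15%.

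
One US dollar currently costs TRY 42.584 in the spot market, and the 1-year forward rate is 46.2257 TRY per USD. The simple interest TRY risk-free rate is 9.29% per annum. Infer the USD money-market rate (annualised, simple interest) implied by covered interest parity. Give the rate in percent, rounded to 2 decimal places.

0.68%

T = 1 year.
By CIP, F/S equals the TRY-to-USD growth ratio: 46.2257/42.584 = 1.0855180.
The TRY side grows by 1 + 0.0929×1 = 1.092900.
So the USD growth factor = 1.0068004.
(1.0068004 − 1)/T = 0.006800, i.e. 0.68%.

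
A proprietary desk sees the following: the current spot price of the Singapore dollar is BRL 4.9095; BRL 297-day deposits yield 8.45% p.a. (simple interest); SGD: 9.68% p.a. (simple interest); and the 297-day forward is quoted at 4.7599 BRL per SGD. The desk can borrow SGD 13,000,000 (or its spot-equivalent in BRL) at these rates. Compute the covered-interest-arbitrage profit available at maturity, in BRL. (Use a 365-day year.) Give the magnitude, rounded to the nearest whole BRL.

BRL 1,459,207

T = 297/365 years.
Keep in SGD, deliver into the forward: 13,000,000·1.0787660274·4.7599 = BRL 66,752,639.38.
Swap to BRL now, deposit: 13,000,000·4.9095·1.0687575342 = BRL 68,211,846.48.
The quoted forward undervalues SGD, so borrow SGD, convert to BRL at spot, deposit the BRL at 8.45%, and buy SGD forward at 4.7599 to cover the loan.
Arbitrage profit = |66,752,639.38 − 68,211,846.48| = BRL 1,459,207.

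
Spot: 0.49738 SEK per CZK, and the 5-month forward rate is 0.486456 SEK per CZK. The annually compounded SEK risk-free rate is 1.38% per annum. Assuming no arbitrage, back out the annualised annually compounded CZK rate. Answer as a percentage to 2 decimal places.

T = 5/12 years.
CIP gives F = S · g_SEK/g_CZK, so g_SEK/g_CZK = 0.486456/0.49738 = 0.9780369.
The SEK side grows by (1 + 0.0138)^(5/12) = 1.005727.
Hence g_CZK = 1.0283119.
Annualise: 1.0283119^(12/5) − 1 = 0.069300 = 6.93%.

6.93%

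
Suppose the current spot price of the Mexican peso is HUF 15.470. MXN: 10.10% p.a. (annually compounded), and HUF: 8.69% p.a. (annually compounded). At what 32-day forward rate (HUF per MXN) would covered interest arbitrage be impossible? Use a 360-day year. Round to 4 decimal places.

15.4523

T = 32/360 years.
HUF growth factor: (1 + 0.0869)^(32/360) = 1.00743458.
Growth of 1 MXN over T: (1 + 0.1010)^(32/360) = 1.00858947.
CIP: F = S · (grow HUF)/(grow MXN) = 15.47 × 1.00743458/1.00858947 = 15.452286 HUF per MXN.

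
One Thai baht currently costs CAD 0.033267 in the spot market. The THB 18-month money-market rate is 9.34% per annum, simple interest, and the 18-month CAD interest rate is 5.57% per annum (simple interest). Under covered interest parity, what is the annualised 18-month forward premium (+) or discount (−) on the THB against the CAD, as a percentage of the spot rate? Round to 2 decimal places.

T = 18/12 years.
No-arbitrage forward: 0.033267 × 1.083550 / 1.140100 = 0.031616926 CAD/THB.
Annualised premium = (F − S)/S × (1/T) = (0.031616926 − 0.033267)/0.033267 ÷ (18/12) = -3.31%.

-3.31%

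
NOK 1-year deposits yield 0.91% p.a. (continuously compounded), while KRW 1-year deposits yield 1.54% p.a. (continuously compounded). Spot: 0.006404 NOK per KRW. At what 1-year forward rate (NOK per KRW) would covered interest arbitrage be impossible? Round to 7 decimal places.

T = 1 year.
NOK accumulates by e^(0.0091×1) = 1.0091415.
KRW accumulates by e^(0.0154×1) = 1.0155192.
CIP: F = S · (grow NOK)/(grow KRW) = 0.006404 × 1.0091415/1.0155192 = 0.006363781 NOK per KRW.

0.0063638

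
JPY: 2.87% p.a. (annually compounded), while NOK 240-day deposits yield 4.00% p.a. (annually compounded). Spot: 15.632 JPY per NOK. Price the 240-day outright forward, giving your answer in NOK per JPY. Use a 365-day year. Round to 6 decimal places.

T = 240/365 years.
JPY accumulates by (1 + 0.0287)^(240/365) = 1.0187797.
Growth of 1 NOK over T: (1 + 0.0400)^(240/365) = 1.0261244.
So F = 15.632 × 1.0187797 / 1.0261244 = 15.52011 (JPY/NOK).
Quoted the other way: 1/15.52011 = 0.064433 NOK per JPY.

0.064433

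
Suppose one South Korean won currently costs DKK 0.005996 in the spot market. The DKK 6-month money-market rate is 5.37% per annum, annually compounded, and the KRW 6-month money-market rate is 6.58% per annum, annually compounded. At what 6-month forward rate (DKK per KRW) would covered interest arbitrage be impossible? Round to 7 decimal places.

0.0059619

T = 6/12 years.
DKK accumulates by (1 + 0.0537)^(6/12) = 1.0264989.
Growth of 1 KRW over T: (1 + 0.0658)^(6/12) = 1.0323759.
Forward (DKK per KRW) = 0.005996 × 1.0264989 / 1.0323759 = 0.005961867.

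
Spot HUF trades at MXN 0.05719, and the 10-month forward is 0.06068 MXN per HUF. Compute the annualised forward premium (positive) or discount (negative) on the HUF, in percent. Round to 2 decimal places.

T = 10/12 years.
(F − S)/S = (0.06068 − 0.05719)/0.05719 = 0.0610247.
×(1/T) gives 7.32% p.a.

+7.32%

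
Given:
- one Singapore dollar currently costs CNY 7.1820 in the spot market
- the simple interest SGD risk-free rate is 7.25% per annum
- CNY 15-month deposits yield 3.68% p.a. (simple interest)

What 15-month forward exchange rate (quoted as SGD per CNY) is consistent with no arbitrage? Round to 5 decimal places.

0.14518

T = 15/12 years.
CNY growth factor: 1 + 0.0368×15/12 = 1.046000.
SGD growth factor: 1 + 0.0725×15/12 = 1.090625.
Forward (CNY per SGD) = 7.182 × 1.046000 / 1.090625 = 6.888135.
Quoted the other way: 1/6.888135 = 0.14518 SGD per CNY.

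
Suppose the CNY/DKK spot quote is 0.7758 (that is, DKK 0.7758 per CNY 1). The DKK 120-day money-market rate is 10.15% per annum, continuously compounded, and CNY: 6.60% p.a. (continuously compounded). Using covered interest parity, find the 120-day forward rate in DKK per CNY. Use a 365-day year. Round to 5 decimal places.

0.78491

T = 120/365 years.
Growth of 1 DKK over T: e^(0.1015×120/365) = 1.0339329.
CNY growth factor: e^(0.0660×120/365) = 1.0219358.
So F = 0.7758 × 1.0339329 / 1.0219358 = 0.7849076 (DKK/CNY).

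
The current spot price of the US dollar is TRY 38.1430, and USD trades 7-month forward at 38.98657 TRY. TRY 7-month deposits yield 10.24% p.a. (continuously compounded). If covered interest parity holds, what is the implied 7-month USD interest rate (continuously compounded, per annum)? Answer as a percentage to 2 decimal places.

6.49%

T = 7/12 years.
CIP gives F = S · g_TRY/g_USD, so g_TRY/g_USD = 38.98657/38.143 = 1.0221160.
TRY growth factor: e^(0.1024×7/12) = 1.0615534.
Hence g_USD = 1.0385841.
r = ln(1.0385841)/(7/12) = 0.064900 → 6.49%.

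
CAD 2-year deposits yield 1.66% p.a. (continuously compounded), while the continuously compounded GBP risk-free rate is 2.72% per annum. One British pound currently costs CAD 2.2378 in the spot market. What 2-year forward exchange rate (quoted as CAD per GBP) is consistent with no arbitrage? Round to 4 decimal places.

T = 2 years.
CAD accumulates by e^(0.0166×2) = 1.0337573.
GBP growth factor: e^(0.0272×2) = 1.0559069.
Forward (CAD per GBP) = 2.2378 × 1.0337573 / 1.0559069 = 2.190858.

2.1909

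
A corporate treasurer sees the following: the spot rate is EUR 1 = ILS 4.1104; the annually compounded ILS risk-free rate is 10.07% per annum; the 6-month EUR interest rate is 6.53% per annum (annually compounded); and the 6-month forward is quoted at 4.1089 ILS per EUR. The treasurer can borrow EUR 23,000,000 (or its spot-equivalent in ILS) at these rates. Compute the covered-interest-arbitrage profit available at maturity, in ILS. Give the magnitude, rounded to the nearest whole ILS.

ILS 1,643,606

T = 6/12 years.
Route A — deposit EUR, sell forward: 23,000,000 × 1.0321337123 × 4.1089 = ILS 97,541,486.84.
Route B — convert at spot, deposit ILS: 23,000,000 × 4.1104 × 1.049142507 = ILS 99,185,093.30.
The quoted forward undervalues EUR, so borrow EUR, convert to ILS at spot, deposit the ILS at 10.07%, and buy EUR forward at 4.1089 to cover the loan.
The gap between the two covered legs is ILS 1,643,606.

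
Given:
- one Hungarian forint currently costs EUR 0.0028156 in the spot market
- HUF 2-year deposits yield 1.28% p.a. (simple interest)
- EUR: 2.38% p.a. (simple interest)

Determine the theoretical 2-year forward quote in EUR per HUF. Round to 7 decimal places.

T = 2 years.
EUR growth factor: 1 + 0.0238×2 = 1.047600.
HUF accumulates by 1 + 0.0128×2 = 1.025600.
Forward (EUR per HUF) = 0.0028156 × 1.047600 / 1.025600 = 0.002875997.

0.0028760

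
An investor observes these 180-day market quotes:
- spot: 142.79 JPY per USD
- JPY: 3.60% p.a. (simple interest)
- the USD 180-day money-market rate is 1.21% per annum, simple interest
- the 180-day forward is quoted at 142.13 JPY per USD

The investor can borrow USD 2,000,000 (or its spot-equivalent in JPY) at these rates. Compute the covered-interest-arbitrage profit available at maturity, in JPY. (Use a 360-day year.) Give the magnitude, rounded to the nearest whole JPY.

JPY 4,740,667

T = 180/360 years.
Route A — deposit USD, sell forward: 2,000,000 × 1.006050 × 142.13 = JPY 285,979,773.00.
Route B — convert at spot, deposit JPY: 2,000,000 × 142.79 × 1.018000 = JPY 290,720,440.00.
The quoted forward undervalues USD, so borrow USD, convert to JPY at spot, deposit the JPY at 3.60%, and buy USD forward at 142.13 to cover the loan.
Profit = 290,720,440.00 − 285,979,773.00 = JPY 4,740,667.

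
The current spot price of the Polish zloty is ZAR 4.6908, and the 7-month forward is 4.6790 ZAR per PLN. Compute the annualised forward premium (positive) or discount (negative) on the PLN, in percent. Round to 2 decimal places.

-0.43%

T = 7/12 years.
(F − S)/S = (4.6790 − 4.6908)/4.6908 = -0.0025156.
Per annum: -0.0025156 / (7/12) = -0.004312 = -0.43%.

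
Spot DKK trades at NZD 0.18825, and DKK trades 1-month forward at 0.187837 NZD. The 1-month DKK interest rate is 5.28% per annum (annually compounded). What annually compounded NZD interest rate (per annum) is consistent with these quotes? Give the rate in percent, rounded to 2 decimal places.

2.54%

T = 1/12 years.
CIP gives F = S · g_NZD/g_DKK, so g_NZD/g_DKK = 0.187837/0.18825 = 0.9978061.
The DKK side grows by (1 + 0.0528)^(1/12) = 1.004297.
That pins the NZD growth at 1.0020937.
r = 1.0020937^(12/1) − 1 = 0.025416 → 2.54%.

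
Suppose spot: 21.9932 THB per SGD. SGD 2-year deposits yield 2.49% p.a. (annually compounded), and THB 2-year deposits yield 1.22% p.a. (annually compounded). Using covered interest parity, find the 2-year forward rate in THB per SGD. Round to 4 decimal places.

T = 2 years.
THB accumulates by (1 + 0.0122)^2 = 1.02454884.
SGD growth factor: (1 + 0.0249)^2 = 1.05042001.
Forward (THB per SGD) = 21.9932 × 1.02454884 / 1.05042001 = 21.451522.

21.4515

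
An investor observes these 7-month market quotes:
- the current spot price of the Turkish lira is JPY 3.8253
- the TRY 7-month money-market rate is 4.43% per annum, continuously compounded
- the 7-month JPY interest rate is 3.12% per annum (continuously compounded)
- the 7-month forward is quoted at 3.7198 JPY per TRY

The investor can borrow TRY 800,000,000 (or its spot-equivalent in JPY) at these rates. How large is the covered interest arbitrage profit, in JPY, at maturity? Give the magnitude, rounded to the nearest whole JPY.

T = 7/12 years.
Route A — deposit TRY, sell forward: 800,000,000 × 1.026178457354 × 3.7198 = JPY 3,053,742,900.53.
Route B — convert at spot, deposit JPY: 800,000,000 × 3.8253 × 1.01836662935 = JPY 3,116,446,293.80.
The quoted forward undervalues TRY, so borrow TRY, convert to JPY at spot, deposit the JPY at 3.12%, and buy TRY forward at 3.7198 to cover the loan.
Arbitrage profit = |3,053,742,900.53 − 3,116,446,293.80| = JPY 62,703,393.

JPY 62,703,393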